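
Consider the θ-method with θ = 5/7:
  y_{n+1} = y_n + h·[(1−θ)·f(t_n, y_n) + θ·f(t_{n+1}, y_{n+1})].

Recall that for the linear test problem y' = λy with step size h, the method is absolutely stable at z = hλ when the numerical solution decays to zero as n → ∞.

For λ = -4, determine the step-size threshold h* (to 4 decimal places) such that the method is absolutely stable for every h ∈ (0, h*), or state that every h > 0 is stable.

unbounded; (−∞, 0). Any h>0 works for λ=-4.

Set f=λy, z=hλ:
  y_{n+1} = y_n + z·[2/7·y_n + 5/7·y_{n+1}] ⇒ (1 − 5/7z)y_{n+1} = (1 + 2/7z)y_n
  Hence R(z) = (1 + 2/7z)/(1 − 5/7z).

Boundary: |R(x)|=1, x<0.
x=-0.99: |R|=0.4201
x=-2: |R|=0.1765
x=-10: |R|=0.2281
x=-100: |R|=0.3807
θ=5/7≥1/2 ⇒ |1+2/7x|<|1−5/7x| ∀x<0 ⇒ interval (−∞,0).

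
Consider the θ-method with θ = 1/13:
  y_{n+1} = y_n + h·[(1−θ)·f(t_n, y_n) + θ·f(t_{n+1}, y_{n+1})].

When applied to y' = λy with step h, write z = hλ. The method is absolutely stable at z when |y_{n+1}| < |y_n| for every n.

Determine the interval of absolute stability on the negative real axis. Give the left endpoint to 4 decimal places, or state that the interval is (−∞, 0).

(-2.3636, 0).

With y'=λy (z=hλ):
  y_{n+1} = y_n + z·[12/13·y_n + 1/13·y_{n+1}] ⇒ (1 − 1/13z)y_{n+1} = (1 + 12/13z)y_n
  Hence R(z) = (1 + 12/13z)/(1 − 1/13z).

Boundary: |R(x)|=1, x<0.
x=-1.37: |R|=0.2394
R=−1: 1+12/13x = −1+1/13x ⇒ -11/13x=2 ⇒ x=2/(-11/13)=-2.3636
Confirm numerically:
  x=-2.144: |R|=0.84046 <1
  x=-1.958: |R|=0.70170 <1
  x=-1.488: |R|=0.33517 <1
  x=-2.770: |R|=1.28345 >1
  x=-2.697: |R|=1.23361 >1
  x=-2.561: |R|=1.13952 >1
So |R|<1 on (-2.3636, 0).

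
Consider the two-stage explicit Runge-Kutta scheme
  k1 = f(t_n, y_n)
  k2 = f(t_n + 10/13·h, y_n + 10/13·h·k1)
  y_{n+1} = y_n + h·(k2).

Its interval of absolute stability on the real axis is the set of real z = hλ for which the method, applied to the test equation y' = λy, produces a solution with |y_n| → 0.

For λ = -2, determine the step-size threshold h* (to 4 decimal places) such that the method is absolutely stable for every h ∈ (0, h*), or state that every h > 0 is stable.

(-1.3000,0); λ=-2 ⇒ h* = (13/10)/2 = 0.6500.

On y'=λy, z=hλ:
  k1=λy_n ⇒ h·k1=z·y_n;  k2=λ(1+10/13z)y_n ⇒ h·k2=z(1+10/13z)y_n
  y_{n+1}/y_n = 1 + z(1+10/13z) = 1 + z + 10/13z²
  R(z) = 1 + z + 10/13z².

Solve |R(x)|<1 on ℝ⁻.
x=-1.64: |R|=1.4289
R=1: x+10/13x²=0 ⇒ x=−13/10=-1.3000; min R=1−1/(4·10/13)=0.6750>−1
Confirm numerically:
  x=-1.257: |R|=0.95842 <1
  x=-1.004: |R|=0.77140 <1
  x=-0.972: |R|=0.75476 <1
  x=-1.783: |R|=1.66245 >1
  x=-1.666: |R|=1.46904 >1
  x=-1.576: |R|=1.33460 >1
Interval (-1.3000, 0).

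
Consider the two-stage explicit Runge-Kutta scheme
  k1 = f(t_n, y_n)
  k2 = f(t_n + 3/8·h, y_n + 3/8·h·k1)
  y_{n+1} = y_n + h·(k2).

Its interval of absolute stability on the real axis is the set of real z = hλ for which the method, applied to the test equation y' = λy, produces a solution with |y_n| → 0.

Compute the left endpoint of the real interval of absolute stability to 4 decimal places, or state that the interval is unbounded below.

left endpoint -2.6667.

With y'=λy (z=hλ):
  k1=λy_n ⇒ h·k1=z·y_n;  k2=λ(1+3/8z)y_n ⇒ h·k2=z(1+3/8z)y_n
  y_{n+1}/y_n = 1 + z(1+3/8z) = 1 + z + 3/8z²
  so R(z) = 1 + z + 3/8z².

Solve |R(x)|<1 on ℝ⁻.
x=-1.41: |R|=0.3355
R=1: x+3/8x²=0 ⇒ x=−8/3=-2.6667; min R=1−1/(4·3/8)=0.3333>−1
Confirm numerically:
  x=-2.306: |R|=0.68811 <1
  x=-1.494: |R|=0.34301 <1
  x=-1.410: |R|=0.33554 <1
  x=-1.358: |R|=0.33356 <1
  x=-2.923: |R|=1.28097 >1
  x=-2.806: |R|=1.14661 >1
  x=-2.786: |R|=1.12467 >1
Interval (-2.6667, 0).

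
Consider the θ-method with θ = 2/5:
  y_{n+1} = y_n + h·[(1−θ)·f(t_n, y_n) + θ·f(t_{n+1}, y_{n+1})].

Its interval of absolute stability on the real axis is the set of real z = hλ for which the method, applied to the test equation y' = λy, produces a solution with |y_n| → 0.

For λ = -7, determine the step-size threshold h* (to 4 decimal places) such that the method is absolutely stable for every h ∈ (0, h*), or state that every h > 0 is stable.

(-10.0000,0); λ=-7 ⇒ h* = (10)/7 = 1.4286.

On y'=λy, z=hλ:
  y_{n+1} = y_n + z·[3/5·y_n + 2/5·y_{n+1}] ⇒ (1 − 2/5z)y_{n+1} = (1 + 3/5z)y_n
  ⇒ R(z) = (1 + 3/5z)/(1 − 2/5z).

Need |R(x)|<1, x<0.
x=-1.55: |R|=0.0432
R=−1: 1+3/5x = −1+2/5x ⇒ -1/5x=2 ⇒ x=2/(-1/5)=-10.0000
Confirm numerically:
  x=-8.968: |R|=0.95501 <1
  x=-4.756: |R|=0.63864 <1
  x=-4.339: |R|=0.58612 <1
  x=-4.241: |R|=0.57284 <1
  x=-10.377: |R|=1.01464 >1
  x=-10.142: |R|=1.00562 >1
  x=-10.127: |R|=1.00503 >1
Interval (-10.0000, 0).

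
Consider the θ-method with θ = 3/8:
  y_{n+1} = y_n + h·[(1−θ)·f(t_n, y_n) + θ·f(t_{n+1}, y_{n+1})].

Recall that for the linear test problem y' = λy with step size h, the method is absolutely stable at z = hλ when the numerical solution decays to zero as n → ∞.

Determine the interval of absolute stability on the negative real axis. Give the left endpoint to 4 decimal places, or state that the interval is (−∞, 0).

On y'=λy, z=hλ:
  y_{n+1} = y_n + z·[5/8·y_n + 3/8·y_{n+1}] ⇒ (1 − 3/8z)y_{n+1} = (1 + 5/8z)y_n
  Hence R(z) = (1 + 5/8z)/(1 − 3/8z).

Need |R(x)|<1, x<0.
x=-0.88: |R|=0.3383
R=−1: 1+5/8x = −1+3/8x ⇒ -1/4x=2 ⇒ x=2/(-1/4)=-8.0000
Confirm numerically:
  x=-6.915: |R|=0.92451 <1
  x=-6.177: |R|=0.86258 <1
  x=-5.950: |R|=0.84139 <1
  x=-8.577: |R|=1.03421 >1
  x=-8.526: |R|=1.03133 >1
Interval (-8.0000, 0).

z∈(-8.0000,0).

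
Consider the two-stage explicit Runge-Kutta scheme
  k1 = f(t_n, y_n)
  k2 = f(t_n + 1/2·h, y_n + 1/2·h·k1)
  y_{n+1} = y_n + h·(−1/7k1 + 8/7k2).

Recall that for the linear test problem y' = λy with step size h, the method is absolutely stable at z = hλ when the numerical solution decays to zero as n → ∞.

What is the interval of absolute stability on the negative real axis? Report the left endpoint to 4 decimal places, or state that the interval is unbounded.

Set f=λy, z=hλ:
  k1=λy_n ⇒ h·k1=z·y_n;  k2=λ(1+1/2z)y_n ⇒ h·k2=z(1+1/2z)y_n
  y_{n+1}/y_n = 1 − 1/7z + 8/7z(1+1/2z) = 1 + z + 4/7z²
  so R(z) = 1 + z + 4/7z².

Find x<0 with |R(x)|<1.
x=-1.38: |R|=0.7082
R=1: x+4/7x²=0 ⇒ x=−7/4=-1.7500; min R=1−1/(4·4/7)=0.5625>−1
Confirm numerically:
  x=-1.569: |R|=0.83772 <1
  x=-1.438: |R|=0.74363 <1
  x=-1.196: |R|=0.62138 <1
  x=-1.089: |R|=0.58867 <1
  x=-2.115: |R|=1.44113 >1
  x=-2.011: |R|=1.29993 >1
  x=-1.959: |R|=1.23396 >1
Interval (-1.7500, 0).

(-1.7500, 0).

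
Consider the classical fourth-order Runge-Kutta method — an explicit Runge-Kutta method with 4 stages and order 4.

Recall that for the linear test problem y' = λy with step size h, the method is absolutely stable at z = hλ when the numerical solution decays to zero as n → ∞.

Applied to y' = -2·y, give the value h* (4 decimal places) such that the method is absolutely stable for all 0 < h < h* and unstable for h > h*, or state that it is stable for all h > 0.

(-2.7853,0); λ=-2 ⇒ h* = 1.3926.

Set f=λy, z=hλ:
  order 4, 4-stage ⇒ R(z)=1+z+z^2/2+z^3/6+z^4/24
  (e.g. R(-1.58)=0.27048, |R|=0.27048)

Find x<0 with |R(x)|<1.
x=-1.58: |R|=0.2705
|R(-2.89)|=1.1697 |R(-2.13)|=0.3855 |R(-1.55)|=0.2711
Bisect:
  x_lo=-3.4676 |R|=2.6197  x_hi=-0.3483 |R|=0.7060
  mid=-1.90794 |R|=0.30676 →hi
  mid=-2.68779 |R|=0.86267 →hi
  mid=-3.07771 |R|=1.53812 →lo
  mid=-2.88275 |R|=1.15715 →lo
  mid=-2.78527 |R|=0.99996 →hi
  mid=-2.83401 |R|=1.07596 →lo
  mid=-2.80964 |R|=1.03733 →lo
  mid=-2.79745 |R|=1.01849 →lo
  ...
  [-2.78546,-2.78527] ⇒ x*=-2.7853
Interval (-2.7853, 0).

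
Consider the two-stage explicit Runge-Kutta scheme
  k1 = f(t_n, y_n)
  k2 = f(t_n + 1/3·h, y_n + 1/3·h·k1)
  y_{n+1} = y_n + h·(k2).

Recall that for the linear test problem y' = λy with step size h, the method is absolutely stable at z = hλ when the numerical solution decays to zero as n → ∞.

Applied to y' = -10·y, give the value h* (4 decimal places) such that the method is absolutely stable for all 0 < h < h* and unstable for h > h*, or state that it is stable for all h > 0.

Set f=λy, z=hλ:
  k1=λy_n ⇒ h·k1=z·y_n;  k2=λ(1+1/3z)y_n ⇒ h·k2=z(1+1/3z)y_n
  y_{n+1}/y_n = 1 + z(1+1/3z) = 1 + z + 1/3z²
  ⇒ R(z) = 1 + z + 1/3z².

Find x<0 with |R(x)|<1.
x=-0.46: |R|=0.6105
R=1: x+1/3x²=0 ⇒ x=−3=-3.0000; min R=1−1/(4·1/3)=0.2500>−1
Confirm numerically:
  x=-2.231: |R|=0.42812 <1
  x=-1.864: |R|=0.29417 <1
  x=-1.272: |R|=0.26733 <1
  x=-1.214: |R|=0.27727 <1
  x=-3.527: |R|=1.61958 >1
  x=-3.354: |R|=1.39577 >1
  x=-3.290: |R|=1.31803 >1
Interval (-3.0000, 0).

(-3.0000,0); λ=-10 ⇒ h* = (3)/10 = 0.3000.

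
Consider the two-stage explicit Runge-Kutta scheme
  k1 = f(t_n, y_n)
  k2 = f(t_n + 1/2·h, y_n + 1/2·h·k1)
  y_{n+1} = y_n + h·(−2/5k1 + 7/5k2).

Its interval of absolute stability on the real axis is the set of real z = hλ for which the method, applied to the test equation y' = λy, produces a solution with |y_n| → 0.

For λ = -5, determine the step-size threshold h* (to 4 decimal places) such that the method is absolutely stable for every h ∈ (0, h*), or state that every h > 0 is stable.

On y'=λy, z=hλ:
  k1=λy_n ⇒ h·k1=z·y_n;  k2=λ(1+1/2z)y_n ⇒ h·k2=z(1+1/2z)y_n
  y_{n+1}/y_n = 1 − 2/5z + 7/5z(1+1/2z) = 1 + z + 7/10z²
  Hence R(z) = 1 + z + 7/10z².

Solve |R(x)|<1 on ℝ⁻.
x=-0.97: |R|=0.6886
R=1: x+7/10x²=0 ⇒ x=−10/7=-1.4286; min R=1−1/(4·7/10)=0.6429>−1
Confirm numerically:
  x=-1.228: |R|=0.82759 <1
  x=-0.919: |R|=0.67219 <1
  x=-0.597: |R|=0.65249 <1
  x=-1.902: |R|=1.63032 >1
  x=-1.706: |R|=1.33131 >1
  x=-1.646: |R|=1.25052 >1
Stable set (-1.4286, 0).

(-1.4286,0); λ=-5 ⇒ h* = (10/7)/5 = 0.2857.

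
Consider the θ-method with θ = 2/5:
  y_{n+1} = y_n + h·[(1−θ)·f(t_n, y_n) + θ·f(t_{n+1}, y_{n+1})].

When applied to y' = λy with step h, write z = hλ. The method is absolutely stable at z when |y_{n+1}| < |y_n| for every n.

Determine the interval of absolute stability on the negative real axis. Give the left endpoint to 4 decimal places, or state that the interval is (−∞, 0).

Set f=λy, z=hλ:
  y_{n+1} = y_n + z·[3/5·y_n + 2/5·y_{n+1}] ⇒ (1 − 2/5z)y_{n+1} = (1 + 3/5z)y_n
  so R(z) = (1 + 3/5z)/(1 − 2/5z).

Need |R(x)|<1, x<0.
x=-0.98: |R|=0.2960
R=−1: 1+3/5x = −1+2/5x ⇒ -1/5x=2 ⇒ x=2/(-1/5)=-10.0000
Confirm numerically:
  x=-7.846: |R|=0.89590 <1
  x=-5.774: |R|=0.74462 <1
  x=-4.123: |R|=0.55632 <1
  x=-10.244: |R|=1.00957 >1
  x=-10.235: |R|=1.00923 >1
Interval (-10.0000, 0).

z∈(-10.0000,0).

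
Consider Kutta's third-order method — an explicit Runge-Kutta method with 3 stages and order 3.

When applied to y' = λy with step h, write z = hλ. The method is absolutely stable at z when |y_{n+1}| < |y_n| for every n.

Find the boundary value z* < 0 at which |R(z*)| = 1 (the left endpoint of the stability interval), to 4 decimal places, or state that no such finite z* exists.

left endpoint -2.5127.

On y'=λy, z=hλ:
  order 3, 3-stage ⇒ R(z)=1+z+z^2/2+z^3/6
  (e.g. R(-1.36)=0.14556, |R|=0.14556)

Solve |R(x)|<1 on ℝ⁻.
x=-1.36: |R|=0.1456
|R(-2.26)|=0.6301 |R(-2.12)|=0.4608 |R(-0.66)|=0.5099
Bisect:
  x_lo=-3.0751 |R|=2.1935  x_hi=-0.2393 |R|=0.7871
  mid=-1.65719 |R|=0.04257 →hi
  mid=-2.36615 |R|=0.77469 →hi
  mid=-2.72062 |R|=1.37598 →lo
  mid=-2.54338 |R|=1.05109 →lo
  mid=-2.45477 |R|=0.90718 →hi
  mid=-2.49908 |R|=0.97766 →hi
  mid=-2.52123 |R|=1.01400 →lo
  mid=-2.51015 |R|=0.99574 →hi
  ...
  [-2.51275,-2.51258] ⇒ x*=-2.5127
Interval (-2.5127, 0).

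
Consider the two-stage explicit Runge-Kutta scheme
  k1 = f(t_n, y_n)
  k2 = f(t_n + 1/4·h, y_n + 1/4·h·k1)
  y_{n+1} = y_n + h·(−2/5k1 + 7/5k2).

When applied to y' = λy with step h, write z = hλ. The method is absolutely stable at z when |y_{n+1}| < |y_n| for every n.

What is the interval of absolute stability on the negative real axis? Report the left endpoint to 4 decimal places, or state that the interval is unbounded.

z∈(-2.8571,0).

Test eqn y'=λy, z=hλ:
  k1=λy_n ⇒ h·k1=z·y_n;  k2=λ(1+1/4z)y_n ⇒ h·k2=z(1+1/4z)y_n
  y_{n+1}/y_n = 1 − 2/5z + 7/5z(1+1/4z) = 1 + z + 7/20z²
  ⇒ R(z) = 1 + z + 7/20z².

Need |R(x)|<1, x<0.
x=-0.63: |R|=0.5089
R=1: x+7/20x²=0 ⇒ x=−20/7=-2.8571; min R=1−1/(4·7/20)=0.2857>−1
Confirm numerically:
  x=-2.822: |R|=0.96529 <1
  x=-2.722: |R|=0.87125 <1
  x=-2.426: |R|=0.63392 <1
  x=-1.387: |R|=0.28632 <1
  x=-3.270: |R|=1.47251 >1
  x=-3.077: |R|=1.23678 >1
So |R|<1 on (-2.8571, 0).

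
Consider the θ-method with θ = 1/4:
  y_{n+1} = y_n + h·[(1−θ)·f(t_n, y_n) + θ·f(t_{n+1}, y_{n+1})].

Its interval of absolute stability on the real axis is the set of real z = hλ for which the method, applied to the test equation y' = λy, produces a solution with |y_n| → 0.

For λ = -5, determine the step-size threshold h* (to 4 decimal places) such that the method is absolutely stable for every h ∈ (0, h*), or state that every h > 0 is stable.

On y'=λy, z=hλ:
  y_{n+1} = y_n + z·[3/4·y_n + 1/4·y_{n+1}] ⇒ (1 − 1/4z)y_{n+1} = (1 + 3/4z)y_n
  R(z) = (1 + 3/4z)/(1 − 1/4z).

Solve |R(x)|<1 on ℝ⁻.
x=-1.04: |R|=0.1746
R=−1: 1+3/4x = −1+1/4x ⇒ -1/2x=2 ⇒ x=2/(-1/2)=-4.0000
Confirm numerically:
  x=-3.337: |R|=0.81927 <1
  x=-2.778: |R|=0.63942 <1
  x=-2.030: |R|=0.34660 <1
  x=-1.952: |R|=0.31183 <1
  x=-4.407: |R|=1.09682 >1
  x=-4.252: |R|=1.06108 >1
  x=-4.037: |R|=1.00921 >1
Interval (-4.0000, 0).

(-4.0000,0); λ=-5 ⇒ h* = (4)/5 = 0.8000.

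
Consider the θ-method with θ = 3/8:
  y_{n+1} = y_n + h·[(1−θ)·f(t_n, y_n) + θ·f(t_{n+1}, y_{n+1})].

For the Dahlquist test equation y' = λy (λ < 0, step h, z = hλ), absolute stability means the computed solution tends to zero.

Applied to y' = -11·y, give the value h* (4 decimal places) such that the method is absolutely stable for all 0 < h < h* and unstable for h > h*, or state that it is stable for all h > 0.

With y'=λy (z=hλ):
  y_{n+1} = y_n + z·[5/8·y_n + 3/8·y_{n+1}] ⇒ (1 − 3/8z)y_{n+1} = (1 + 5/8z)y_n
  Hence R(z) = (1 + 5/8z)/(1 − 3/8z).

Solve |R(x)|<1 on ℝ⁻.
x=-1.61: |R|=0.0039
R=−1: 1+5/8x = −1+3/8x ⇒ -1/4x=2 ⇒ x=2/(-1/4)=-8.0000
Confirm numerically:
  x=-5.237: |R|=0.76694 <1
  x=-4.976: |R|=0.73622 <1
  x=-4.784: |R|=0.71224 <1
  x=-4.019: |R|=0.60303 <1
  x=-8.402: |R|=1.02421 >1
  x=-8.380: |R|=1.02293 >1
Interval (-8.0000, 0).

(-8.0000,0); λ=-11 ⇒ h* = (8)/11 = 0.7273.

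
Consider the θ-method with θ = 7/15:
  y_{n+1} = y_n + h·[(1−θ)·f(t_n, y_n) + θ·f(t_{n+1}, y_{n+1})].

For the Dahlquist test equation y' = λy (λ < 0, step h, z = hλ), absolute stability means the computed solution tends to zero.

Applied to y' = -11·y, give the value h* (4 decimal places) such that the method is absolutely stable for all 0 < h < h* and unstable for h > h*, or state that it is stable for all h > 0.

(-30.0000,0); λ=-11 ⇒ h* = (30)/11 = 2.7273.

Set f=λy, z=hλ:
  y_{n+1} = y_n + z·[8/15·y_n + 7/15·y_{n+1}] ⇒ (1 − 7/15z)y_{n+1} = (1 + 8/15z)y_n
  so R(z) = (1 + 8/15z)/(1 − 7/15z).

Need |R(x)|<1, x<0.
x=-0.54: |R|=0.5687
R=−1: 1+8/15x = −1+7/15x ⇒ -1/15x=2 ⇒ x=2/(-1/15)=-30.0000
Confirm numerically:
  x=-23.417: |R|=0.96321 <1
  x=-16.124: |R|=0.89148 <1
  x=-15.367: |R|=0.88061 <1
  x=-13.446: |R|=0.84830 <1
  x=-30.474: |R|=1.00208 >1
  x=-30.198: |R|=1.00087 >1
  x=-30.125: |R|=1.00055 >1
Interval (-30.0000, 0).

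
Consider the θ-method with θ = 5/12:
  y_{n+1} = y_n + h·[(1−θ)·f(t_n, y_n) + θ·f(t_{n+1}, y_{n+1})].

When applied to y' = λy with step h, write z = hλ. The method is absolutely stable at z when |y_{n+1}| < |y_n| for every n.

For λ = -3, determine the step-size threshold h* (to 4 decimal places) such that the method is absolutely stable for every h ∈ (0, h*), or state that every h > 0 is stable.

On y'=λy, z=hλ:
  y_{n+1} = y_n + z·[7/12·y_n + 5/12·y_{n+1}] ⇒ (1 − 5/12z)y_{n+1} = (1 + 7/12z)y_n
  ⇒ R(z) = (1 + 7/12z)/(1 − 5/12z).

Need |R(x)|<1, x<0.
x=-0.57: |R|=0.5394
R=−1: 1+7/12x = −1+5/12x ⇒ -1/6x=2 ⇒ x=2/(-1/6)=-12.0000
Confirm numerically:
  x=-10.743: |R|=0.96174 <1
  x=-8.481: |R|=0.87064 <1
  x=-6.343: |R|=0.74119 <1
  x=-12.112: |R|=1.00309 >1
  x=-12.030: |R|=1.00083 >1
Interval (-12.0000, 0).

(-12.0000,0); λ=-3 ⇒ h* = (12)/3 = 4.0000.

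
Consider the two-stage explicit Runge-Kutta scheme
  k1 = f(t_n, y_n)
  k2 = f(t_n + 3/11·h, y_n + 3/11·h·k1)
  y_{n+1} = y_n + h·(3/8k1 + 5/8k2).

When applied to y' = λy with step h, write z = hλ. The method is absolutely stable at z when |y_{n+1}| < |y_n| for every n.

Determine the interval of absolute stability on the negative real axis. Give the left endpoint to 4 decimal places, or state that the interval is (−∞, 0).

z∈(-5.8667,0).

On y'=λy, z=hλ:
  k1=λy_n ⇒ h·k1=z·y_n;  k2=λ(1+3/11z)y_n ⇒ h·k2=z(1+3/11z)y_n
  y_{n+1}/y_n = 1 + 3/8z + 5/8z(1+3/11z) = 1 + z + 15/88z²
  ⇒ R(z) = 1 + z + 15/88z².

Find x<0 with |R(x)|<1.
x=-1.14: |R|=0.0815
R=1: x+15/88x²=0 ⇒ x=−88/15=-5.8667; min R=1−1/(4·15/88)=-0.4667>−1
Confirm numerically:
  x=-4.018: |R|=0.26613 <1
  x=-3.120: |R|=0.46073 <1
  x=-2.751: |R|=0.46100 <1
  x=-6.188: |R|=1.33893 >1
  x=-6.116: |R|=1.25993 >1
  x=-6.021: |R|=1.15839 >1
So |R|<1 on (-5.8667, 0).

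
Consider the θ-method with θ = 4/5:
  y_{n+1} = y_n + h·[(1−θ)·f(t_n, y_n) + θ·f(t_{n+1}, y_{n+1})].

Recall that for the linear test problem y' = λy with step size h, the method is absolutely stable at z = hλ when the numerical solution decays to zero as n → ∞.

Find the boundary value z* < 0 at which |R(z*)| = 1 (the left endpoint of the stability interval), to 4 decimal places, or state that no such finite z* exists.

(−∞, 0) — no finite endpoint.

With y'=λy (z=hλ):
  y_{n+1} = y_n + z·[1/5·y_n + 4/5·y_{n+1}] ⇒ (1 − 4/5z)y_{n+1} = (1 + 1/5z)y_n
  Hence R(z) = (1 + 1/5z)/(1 − 4/5z).

Boundary: |R(x)|=1, x<0.
x=-0.4: |R|=0.6970
x=-2: |R|=0.2308
x=-10: |R|=0.1111
x=-100: |R|=0.2346
θ=4/5≥1/2 ⇒ |1+1/5x|<|1−4/5x| ∀x<0 ⇒ interval (−∞,0).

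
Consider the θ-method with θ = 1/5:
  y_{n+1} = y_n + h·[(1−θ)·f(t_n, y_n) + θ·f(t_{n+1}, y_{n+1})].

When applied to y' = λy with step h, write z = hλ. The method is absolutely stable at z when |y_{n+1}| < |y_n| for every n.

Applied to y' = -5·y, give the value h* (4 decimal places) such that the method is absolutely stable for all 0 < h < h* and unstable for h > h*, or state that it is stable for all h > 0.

(-3.3333,0); λ=-5 ⇒ h* = (10/3)/5 = 0.6667.

With y'=λy (z=hλ):
  y_{n+1} = y_n + z·[4/5·y_n + 1/5·y_{n+1}] ⇒ (1 − 1/5z)y_{n+1} = (1 + 4/5z)y_n
  so R(z) = (1 + 4/5z)/(1 − 1/5z).

Boundary: |R(x)|=1, x<0.
x=-1.2: |R|=0.0323
R=−1: 1+4/5x = −1+1/5x ⇒ -3/5x=2 ⇒ x=2/(-3/5)=-3.3333
Confirm numerically:
  x=-2.908: |R|=0.83864 <1
  x=-2.342: |R|=0.59493 <1
  x=-1.668: |R|=0.25075 <1
  x=-3.799: |R|=1.15877 >1
  x=-3.657: |R|=1.11216 >1
  x=-3.616: |R|=1.09842 >1
Interval (-3.3333, 0).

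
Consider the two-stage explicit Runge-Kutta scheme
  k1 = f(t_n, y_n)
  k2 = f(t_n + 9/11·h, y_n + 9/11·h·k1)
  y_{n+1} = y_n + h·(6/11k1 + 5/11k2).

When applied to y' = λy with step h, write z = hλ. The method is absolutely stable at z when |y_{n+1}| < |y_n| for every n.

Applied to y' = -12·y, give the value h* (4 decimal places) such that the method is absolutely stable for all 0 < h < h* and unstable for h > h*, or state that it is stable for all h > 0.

(-2.6889,0); λ=-12 ⇒ h* = (121/45)/12 = 0.2241.

Set f=λy, z=hλ:
  k1=λy_n ⇒ h·k1=z·y_n;  k2=λ(1+9/11z)y_n ⇒ h·k2=z(1+9/11z)y_n
  y_{n+1}/y_n = 1 + 6/11z + 5/11z(1+9/11z) = 1 + z + 45/121z²
  R(z) = 1 + z + 45/121z².

Find x<0 with |R(x)|<1.
x=-1.71: |R|=0.3775
R=1: x+45/121x²=0 ⇒ x=−121/45=-2.6889; min R=1−1/(4·45/121)=0.3278>−1
Confirm numerically:
  x=-2.158: |R|=0.57393 <1
  x=-2.119: |R|=0.55089 <1
  x=-1.422: |R|=0.33001 <1
  x=-1.322: |R|=0.32797 <1
  x=-3.104: |R|=1.47920 >1
  x=-2.995: |R|=1.34096 >1
  x=-2.921: |R|=1.25215 >1
So |R|<1 on (-2.6889, 0).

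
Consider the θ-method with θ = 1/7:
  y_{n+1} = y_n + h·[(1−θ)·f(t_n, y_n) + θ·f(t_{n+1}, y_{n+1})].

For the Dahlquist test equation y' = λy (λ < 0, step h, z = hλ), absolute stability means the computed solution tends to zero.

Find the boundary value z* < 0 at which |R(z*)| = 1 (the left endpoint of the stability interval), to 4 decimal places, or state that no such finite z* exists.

Test eqn y'=λy, z=hλ:
  y_{n+1} = y_n + z·[6/7·y_n + 1/7·y_{n+1}] ⇒ (1 − 1/7z)y_{n+1} = (1 + 6/7z)y_n
  R(z) = (1 + 6/7z)/(1 − 1/7z).

Need |R(x)|<1, x<0.
x=-1.36: |R|=0.1388
R=−1: 1+6/7x = −1+1/7x ⇒ -5/7x=2 ⇒ x=2/(-5/7)=-2.8000
Confirm numerically:
  x=-2.445: |R|=0.81207 <1
  x=-1.336: |R|=0.12188 <1
  x=-1.142: |R|=0.01818 <1
  x=-3.037: |R|=1.11806 >1
  x=-2.910: |R|=1.05550 >1
Stable set (-2.8000, 0).

left endpoint -2.8000.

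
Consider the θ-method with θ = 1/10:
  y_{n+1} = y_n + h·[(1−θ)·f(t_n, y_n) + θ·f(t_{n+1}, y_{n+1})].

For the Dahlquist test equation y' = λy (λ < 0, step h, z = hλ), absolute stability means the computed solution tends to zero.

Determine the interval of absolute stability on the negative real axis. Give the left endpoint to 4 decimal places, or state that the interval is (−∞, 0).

On y'=λy, z=hλ:
  y_{n+1} = y_n + z·[9/10·y_n + 1/10·y_{n+1}] ⇒ (1 − 1/10z)y_{n+1} = (1 + 9/10z)y_n
  R(z) = (1 + 9/10z)/(1 − 1/10z).

Boundary: |R(x)|=1, x<0.
x=-1.15: |R|=0.0314
R=−1: 1+9/10x = −1+1/10x ⇒ -4/5x=2 ⇒ x=2/(-4/5)=-2.5000
Confirm numerically:
  x=-1.425: |R|=0.24726 <1
  x=-1.342: |R|=0.18321 <1
  x=-1.243: |R|=0.10558 <1
  x=-2.871: |R|=1.23060 >1
  x=-2.791: |R|=1.18200 >1
  x=-2.556: |R|=1.03568 >1
So |R|<1 on (-2.5000, 0).

z∈(-2.5000,0).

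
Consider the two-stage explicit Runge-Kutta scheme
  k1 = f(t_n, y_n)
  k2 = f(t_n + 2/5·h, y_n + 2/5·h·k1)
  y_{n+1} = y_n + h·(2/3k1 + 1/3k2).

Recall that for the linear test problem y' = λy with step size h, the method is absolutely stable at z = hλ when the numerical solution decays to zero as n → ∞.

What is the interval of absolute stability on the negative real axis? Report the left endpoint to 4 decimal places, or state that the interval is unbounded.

z∈(-7.5000,0).

With y'=λy (z=hλ):
  k1=λy_n ⇒ h·k1=z·y_n;  k2=λ(1+2/5z)y_n ⇒ h·k2=z(1+2/5z)y_n
  y_{n+1}/y_n = 1 + 2/3z + 1/3z(1+2/5z) = 1 + z + 2/15z²
  so R(z) = 1 + z + 2/15z².

Boundary: |R(x)|=1, x<0.
x=-1.37: |R|=0.1197
R=1: x+2/15x²=0 ⇒ x=−15/2=-7.5000; min R=1−1/(4·2/15)=-0.8750>−1
Confirm numerically:
  x=-7.170: |R|=0.68452 <1
  x=-4.939: |R|=0.68650 <1
  x=-4.190: |R|=0.84919 <1
  x=-8.021: |R|=1.55719 >1
  x=-7.799: |R|=1.31092 >1
Stable set (-7.5000, 0).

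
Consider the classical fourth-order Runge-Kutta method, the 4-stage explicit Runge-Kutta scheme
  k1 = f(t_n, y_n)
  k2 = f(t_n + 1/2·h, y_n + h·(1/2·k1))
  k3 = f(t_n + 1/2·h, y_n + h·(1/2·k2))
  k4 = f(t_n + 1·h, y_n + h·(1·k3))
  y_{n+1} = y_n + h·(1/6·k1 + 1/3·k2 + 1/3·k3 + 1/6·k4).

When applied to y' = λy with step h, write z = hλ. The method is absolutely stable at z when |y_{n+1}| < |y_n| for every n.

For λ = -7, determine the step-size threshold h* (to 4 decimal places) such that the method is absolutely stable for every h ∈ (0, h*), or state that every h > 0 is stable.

(-2.7853,0); λ=-7 ⇒ h* = 0.3979.

Test eqn y'=λy, z=hλ:
  order 4, 4-stage ⇒ R(z)=1+z+z^2/2+z^3/6+z^4/24
  (e.g. R(-1.56)=0.27083, |R|=0.27083)

Find x<0 with |R(x)|<1.
x=-1.56: |R|=0.2708
|R(-2.48)|=0.6292 |R(-1.16)|=0.3281 |R(-0.7)|=0.4978
Bisect:
  x_lo=-3.6839 |R|=3.4430  x_hi=-0.1936 |R|=0.8240
  mid=-1.93875 |R|=0.31476 →hi
  mid=-2.81130 |R|=1.03993 →lo
  mid=-2.37503 |R|=0.53828 →hi
  mid=-2.59317 |R|=0.74692 →hi
  mid=-2.70224 |R|=0.88183 →hi
  mid=-2.75677 |R|=0.95784 →hi
  mid=-2.78404 |R|=0.99811 →hi
  mid=-2.79767 |R|=1.01882 →lo
  mid=-2.79085 |R|=1.00842 →lo
  mid=-2.78745 |R|=1.00325 →lo
  ...
  [-2.78532,-2.78510] ⇒ x*=-2.7853
Interval (-2.7853, 0).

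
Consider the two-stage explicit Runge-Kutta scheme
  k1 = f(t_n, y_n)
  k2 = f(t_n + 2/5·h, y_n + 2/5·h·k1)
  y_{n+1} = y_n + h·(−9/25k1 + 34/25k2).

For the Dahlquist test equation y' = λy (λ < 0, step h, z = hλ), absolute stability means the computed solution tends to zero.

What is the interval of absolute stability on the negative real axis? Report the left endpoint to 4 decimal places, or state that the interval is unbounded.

(-1.8382, 0).

Set f=λy, z=hλ:
  k1=λy_n ⇒ h·k1=z·y_n;  k2=λ(1+2/5z)y_n ⇒ h·k2=z(1+2/5z)y_n
  y_{n+1}/y_n = 1 − 9/25z + 34/25z(1+2/5z) = 1 + z + 68/125z²
  ⇒ R(z) = 1 + z + 68/125z².

Boundary: |R(x)|=1, x<0.
x=-0.64: |R|=0.5828
R=1: x+68/125x²=0 ⇒ x=−125/68=-1.8382; min R=1−1/(4·68/125)=0.5404>−1
Confirm numerically:
  x=-1.643: |R|=0.82550 <1
  x=-1.091: |R|=0.55651 <1
  x=-1.064: |R|=0.55186 <1
  x=-2.363: |R|=1.67457 >1
  x=-2.013: |R|=1.19138 >1
Stable set (-1.8382, 0).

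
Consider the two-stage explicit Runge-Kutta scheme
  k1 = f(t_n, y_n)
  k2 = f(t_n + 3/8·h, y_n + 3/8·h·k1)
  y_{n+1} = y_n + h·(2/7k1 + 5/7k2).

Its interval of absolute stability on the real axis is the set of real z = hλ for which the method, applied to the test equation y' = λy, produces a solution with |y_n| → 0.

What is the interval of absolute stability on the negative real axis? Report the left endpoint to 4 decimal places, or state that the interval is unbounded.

Test eqn y'=λy, z=hλ:
  k1=λy_n ⇒ h·k1=z·y_n;  k2=λ(1+3/8z)y_n ⇒ h·k2=z(1+3/8z)y_n
  y_{n+1}/y_n = 1 + 2/7z + 5/7z(1+3/8z) = 1 + z + 15/56z²
  ⇒ R(z) = 1 + z + 15/56z².

Boundary: |R(x)|=1, x<0.
x=-1.67: |R|=0.0770
R=1: x+15/56x²=0 ⇒ x=−56/15=-3.7333; min R=1−1/(4·15/56)=0.0667>−1
Confirm numerically:
  x=-3.660: |R|=0.92811 <1
  x=-2.632: |R|=0.22356 <1
  x=-1.683: |R|=0.07570 <1
  x=-4.080: |R|=1.37886 >1
  x=-3.964: |R|=1.24492 >1
Stable set (-3.7333, 0).

z∈(-3.7333,0).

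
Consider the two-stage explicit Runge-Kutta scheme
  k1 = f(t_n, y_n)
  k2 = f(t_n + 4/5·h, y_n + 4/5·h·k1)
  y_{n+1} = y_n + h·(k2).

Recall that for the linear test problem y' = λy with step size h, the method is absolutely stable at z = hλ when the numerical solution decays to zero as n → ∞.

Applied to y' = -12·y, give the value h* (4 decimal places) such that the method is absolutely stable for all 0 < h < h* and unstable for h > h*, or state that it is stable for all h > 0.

On y'=λy, z=hλ:
  k1=λy_n ⇒ h·k1=z·y_n;  k2=λ(1+4/5z)y_n ⇒ h·k2=z(1+4/5z)y_n
  y_{n+1}/y_n = 1 + z(1+4/5z) = 1 + z + 4/5z²
  R(z) = 1 + z + 4/5z².

Need |R(x)|<1, x<0.
x=-0.68: |R|=0.6899
R=1: x+4/5x²=0 ⇒ x=−5/4=-1.2500; min R=1−1/(4·4/5)=0.6875>−1
Confirm numerically:
  x=-1.015: |R|=0.80918 <1
  x=-0.724: |R|=0.69534 <1
  x=-0.668: |R|=0.68898 <1
  x=-0.605: |R|=0.68782 <1
  x=-1.690: |R|=1.59488 >1
  x=-1.457: |R|=1.24128 >1
  x=-1.320: |R|=1.07392 >1
Interval (-1.2500, 0).

(-1.2500,0); λ=-12 ⇒ h* = (5/4)/12 = 0.1042.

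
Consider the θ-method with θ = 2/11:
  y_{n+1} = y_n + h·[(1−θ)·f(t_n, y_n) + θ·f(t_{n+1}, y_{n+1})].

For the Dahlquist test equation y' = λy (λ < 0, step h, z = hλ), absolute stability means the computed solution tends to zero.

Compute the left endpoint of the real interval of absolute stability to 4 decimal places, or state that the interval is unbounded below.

z* = -3.1429.

Set f=λy, z=hλ:
  y_{n+1} = y_n + z·[9/11·y_n + 2/11·y_{n+1}] ⇒ (1 − 2/11z)y_{n+1} = (1 + 9/11z)y_n
  so R(z) = (1 + 9/11z)/(1 − 2/11z).

Need |R(x)|<1, x<0.
x=-0.6: |R|=0.4590
R=−1: 1+9/11x = −1+2/11x ⇒ -7/11x=2 ⇒ x=2/(-7/11)=-3.1429
Confirm numerically:
  x=-3.116: |R|=0.98909 <1
  x=-2.559: |R|=0.74643 <1
  x=-2.423: |R|=0.68200 <1
  x=-1.376: |R|=0.10064 <1
  x=-3.585: |R|=1.17034 >1
  x=-3.561: |R|=1.16152 >1
  x=-3.543: |R|=1.15487 >1
Stable set (-3.1429, 0).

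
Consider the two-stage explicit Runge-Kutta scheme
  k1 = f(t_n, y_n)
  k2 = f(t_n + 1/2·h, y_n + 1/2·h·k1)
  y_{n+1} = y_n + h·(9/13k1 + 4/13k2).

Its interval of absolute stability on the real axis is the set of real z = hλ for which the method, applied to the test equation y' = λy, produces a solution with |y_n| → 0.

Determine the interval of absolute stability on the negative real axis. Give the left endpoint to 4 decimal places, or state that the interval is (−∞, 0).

z∈(-6.5000,0).

With y'=λy (z=hλ):
  k1=λy_n ⇒ h·k1=z·y_n;  k2=λ(1+1/2z)y_n ⇒ h·k2=z(1+1/2z)y_n
  y_{n+1}/y_n = 1 + 9/13z + 4/13z(1+1/2z) = 1 + z + 2/13z²
  so R(z) = 1 + z + 2/13z².

Boundary: |R(x)|=1, x<0.
x=-0.65: |R|=0.4150
R=1: x+2/13x²=0 ⇒ x=−13/2=-6.5000; min R=1−1/(4·2/13)=-0.6250>−1
Confirm numerically:
  x=-6.074: |R|=0.60192 <1
  x=-4.687: |R|=0.30731 <1
  x=-4.586: |R|=0.35040 <1
  x=-4.372: |R|=0.43133 <1
  x=-7.070: |R|=1.61998 >1
  x=-6.787: |R|=1.29967 >1
  x=-6.682: |R|=1.18710 >1
Stable set (-6.5000, 0).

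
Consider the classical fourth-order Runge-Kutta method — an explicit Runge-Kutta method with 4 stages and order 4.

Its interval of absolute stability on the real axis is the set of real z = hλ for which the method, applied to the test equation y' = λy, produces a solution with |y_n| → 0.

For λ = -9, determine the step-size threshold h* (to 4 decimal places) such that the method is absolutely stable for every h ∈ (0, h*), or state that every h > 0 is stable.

(-2.7853,0); λ=-9 ⇒ h* = 0.3095.

Test eqn y'=λy, z=hλ:
  order 4, 4-stage ⇒ R(z)=1+z+z^2/2+z^3/6+z^4/24
  (e.g. R(-1)=0.37500, |R|=0.37500)

Find x<0 with |R(x)|<1.
x=-1: |R|=0.3750
|R(-2.3)|=0.4832 |R(-1.69)|=0.2735 |R(-1.06)|=0.3559
Bisect:
  x_lo=-3.3278 |R|=2.1772  x_hi=-0.0896 |R|=0.9143
  mid=-1.70874 |R|=0.27484 →hi
  mid=-2.51829 |R|=0.66662 →hi
  mid=-2.92306 |R|=1.22838 →lo
  mid=-2.72068 |R|=0.90687 →hi
  mid=-2.82187 |R|=1.05656 →lo
  mid=-2.77127 |R|=0.97907 →hi
  mid=-2.79657 |R|=1.01714 →lo
  mid=-2.78392 |R|=0.99793 →hi
  mid=-2.79025 |R|=1.00749 →lo
  mid=-2.78708 |R|=1.00270 →lo
  ...
  [-2.78531,-2.78511] ⇒ x*=-2.7853
Stable set (-2.7853, 0).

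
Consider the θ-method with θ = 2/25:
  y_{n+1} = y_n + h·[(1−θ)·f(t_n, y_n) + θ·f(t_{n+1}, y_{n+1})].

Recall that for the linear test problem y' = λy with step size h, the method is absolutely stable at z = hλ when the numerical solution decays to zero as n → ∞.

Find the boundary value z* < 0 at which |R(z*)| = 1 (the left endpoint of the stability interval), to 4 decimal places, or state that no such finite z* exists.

left endpoint -2.3810.

Test eqn y'=λy, z=hλ:
  y_{n+1} = y_n + z·[23/25·y_n + 2/25·y_{n+1}] ⇒ (1 − 2/25z)y_{n+1} = (1 + 23/25z)y_n
  Hence R(z) = (1 + 23/25z)/(1 − 2/25z).

Find x<0 with |R(x)|<1.
x=-0.68: |R|=0.3551
R=−1: 1+23/25x = −1+2/25x ⇒ -21/25x=2 ⇒ x=2/(-21/25)=-2.3810
Confirm numerically:
  x=-1.599: |R|=0.41765 <1
  x=-1.322: |R|=0.19556 <1
  x=-1.251: |R|=0.13719 <1
  x=-2.593: |R|=1.14752 >1
  x=-2.440: |R|=1.04150 >1
Stable set (-2.3810, 0).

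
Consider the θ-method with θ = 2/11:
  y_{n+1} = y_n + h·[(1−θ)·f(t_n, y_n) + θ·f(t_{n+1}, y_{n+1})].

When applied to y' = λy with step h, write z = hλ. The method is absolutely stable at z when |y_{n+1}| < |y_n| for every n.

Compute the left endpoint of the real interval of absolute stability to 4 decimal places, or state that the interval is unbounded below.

left endpoint -3.1429.

Test eqn y'=λy, z=hλ:
  y_{n+1} = y_n + z·[9/11·y_n + 2/11·y_{n+1}] ⇒ (1 − 2/11z)y_{n+1} = (1 + 9/11z)y_n
  Hence R(z) = (1 + 9/11z)/(1 − 2/11z).

Need |R(x)|<1, x<0.
x=-0.61: |R|=0.4509
R=−1: 1+9/11x = −1+2/11x ⇒ -7/11x=2 ⇒ x=2/(-7/11)=-3.1429
Confirm numerically:
  x=-2.914: |R|=0.90480 <1
  x=-2.259: |R|=0.60130 <1
  x=-2.082: |R|=0.51029 <1
  x=-3.489: |R|=1.13478 >1
  x=-3.467: |R|=1.12652 >1
  x=-3.244: |R|=1.04048 >1
So |R|<1 on (-3.1429, 0).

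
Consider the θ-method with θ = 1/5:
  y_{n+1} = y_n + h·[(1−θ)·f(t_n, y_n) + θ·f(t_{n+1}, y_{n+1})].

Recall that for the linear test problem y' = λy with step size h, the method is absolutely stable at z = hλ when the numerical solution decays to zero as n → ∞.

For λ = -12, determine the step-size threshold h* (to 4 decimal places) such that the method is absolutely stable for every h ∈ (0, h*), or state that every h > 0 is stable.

(-3.3333,0); λ=-12 ⇒ h* = (10/3)/12 = 0.2778.

Set f=λy, z=hλ:
  y_{n+1} = y_n + z·[4/5·y_n + 1/5·y_{n+1}] ⇒ (1 − 1/5z)y_{n+1} = (1 + 4/5z)y_n
  so R(z) = (1 + 4/5z)/(1 − 1/5z).

Boundary: |R(x)|=1, x<0.
x=-1.64: |R|=0.2349
R=−1: 1+4/5x = −1+1/5x ⇒ -3/5x=2 ⇒ x=2/(-3/5)=-3.3333
Confirm numerically:
  x=-2.348: |R|=0.59771 <1
  x=-2.215: |R|=0.53500 <1
  x=-1.364: |R|=0.07165 <1
  x=-3.855: |R|=1.17674 >1
  x=-3.798: |R|=1.15845 >1
  x=-3.690: |R|=1.12313 >1
Interval (-3.3333, 0).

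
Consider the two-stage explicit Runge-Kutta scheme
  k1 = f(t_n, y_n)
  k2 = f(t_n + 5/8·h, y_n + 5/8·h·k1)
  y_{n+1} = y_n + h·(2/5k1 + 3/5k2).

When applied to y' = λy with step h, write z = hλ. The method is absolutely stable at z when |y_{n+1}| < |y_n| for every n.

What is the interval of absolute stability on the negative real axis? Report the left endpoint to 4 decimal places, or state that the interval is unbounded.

With y'=λy (z=hλ):
  k1=λy_n ⇒ h·k1=z·y_n;  k2=λ(1+5/8z)y_n ⇒ h·k2=z(1+5/8z)y_n
  y_{n+1}/y_n = 1 + 2/5z + 3/5z(1+5/8z) = 1 + z + 3/8z²
  Hence R(z) = 1 + z + 3/8z².

Find x<0 with |R(x)|<1.
x=-1.39: |R|=0.3345
R=1: x+3/8x²=0 ⇒ x=−8/3=-2.6667; min R=1−1/(4·3/8)=0.3333>−1
Confirm numerically:
  x=-2.232: |R|=0.63618 <1
  x=-2.212: |R|=0.62285 <1
  x=-1.905: |R|=0.45588 <1
  x=-3.183: |R|=1.61631 >1
  x=-3.170: |R|=1.59834 >1
  x=-3.032: |R|=1.41538 >1
So |R|<1 on (-2.6667, 0).

z∈(-2.6667,0).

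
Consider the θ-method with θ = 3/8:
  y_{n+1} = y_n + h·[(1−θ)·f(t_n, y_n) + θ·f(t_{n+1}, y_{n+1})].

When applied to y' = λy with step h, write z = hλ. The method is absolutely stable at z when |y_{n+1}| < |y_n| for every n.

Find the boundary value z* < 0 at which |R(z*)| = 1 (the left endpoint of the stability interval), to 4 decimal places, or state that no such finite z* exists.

left endpoint -8.0000.

On y'=λy, z=hλ:
  y_{n+1} = y_n + z·[5/8·y_n + 3/8·y_{n+1}] ⇒ (1 − 3/8z)y_{n+1} = (1 + 5/8z)y_n
  Hence R(z) = (1 + 5/8z)/(1 − 3/8z).

Find x<0 with |R(x)|<1.
x=-0.41: |R|=0.6446
R=−1: 1+5/8x = −1+3/8x ⇒ -1/4x=2 ⇒ x=2/(-1/4)=-8.0000
Confirm numerically:
  x=-5.912: |R|=0.83774 <1
  x=-4.772: |R|=0.71070 <1
  x=-4.229: |R|=0.63542 <1
  x=-3.726: |R|=0.55428 <1
  x=-8.572: |R|=1.03393 >1
  x=-8.398: |R|=1.02398 >1
Stable set (-8.0000, 0).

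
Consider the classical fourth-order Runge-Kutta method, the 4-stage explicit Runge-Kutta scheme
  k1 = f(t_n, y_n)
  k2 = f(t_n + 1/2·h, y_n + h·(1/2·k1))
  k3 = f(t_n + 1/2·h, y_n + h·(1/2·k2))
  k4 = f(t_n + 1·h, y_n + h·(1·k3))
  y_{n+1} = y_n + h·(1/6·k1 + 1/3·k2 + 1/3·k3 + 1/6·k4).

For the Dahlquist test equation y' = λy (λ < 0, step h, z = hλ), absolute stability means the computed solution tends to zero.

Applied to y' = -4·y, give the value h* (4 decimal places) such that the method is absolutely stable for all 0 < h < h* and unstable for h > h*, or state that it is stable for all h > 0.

(-2.7853,0); λ=-4 ⇒ h* = 0.6963.

Test eqn y'=λy, z=hλ:
  order 4, 4-stage ⇒ R(z)=1+z+z^2/2+z^3/6+z^4/24
  (e.g. R(-1.58)=0.27048, |R|=0.27048)

Find x<0 with |R(x)|<1.
x=-1.58: |R|=0.2705
|R(-1.88)|=0.3003 |R(-1.64)|=0.2711 |R(-0.67)|=0.5127
Bisect:
  x_lo=-3.3734 |R|=2.3142  x_hi=-0.0945 |R|=0.9098
  mid=-1.73395 |R|=0.27711 →hi
  mid=-2.55367 |R|=0.70337 →hi
  mid=-2.96354 |R|=1.30372 →lo
  mid=-2.75860 |R|=0.96050 →hi
  mid=-2.86107 |R|=1.12039 →lo
  mid=-2.80984 |R|=1.03764 →lo
  mid=-2.78422 |R|=0.99838 →hi
  mid=-2.79703 |R|=1.01784 →lo
  mid=-2.79062 |R|=1.00807 →lo
  mid=-2.78742 |R|=1.00321 →lo
  ...
  [-2.78542,-2.78522] ⇒ x*=-2.7853
Interval (-2.7853, 0).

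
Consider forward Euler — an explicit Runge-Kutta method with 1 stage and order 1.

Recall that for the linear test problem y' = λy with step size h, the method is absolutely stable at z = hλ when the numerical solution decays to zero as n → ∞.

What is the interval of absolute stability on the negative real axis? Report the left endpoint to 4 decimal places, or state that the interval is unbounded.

(-2.0000, 0).

With y'=λy (z=hλ):
  order 1, 1-stage ⇒ R(z)=1+z
  (e.g. R(-0.44)=0.56000, |R|=0.56000)

Find x<0 with |R(x)|<1.
x=-0.44: |R|=0.5600
|R(-1.64)|=0.6400 |R(-1.51)|=0.5100 |R(-0.66)|=0.3400
Bisect:
  x_lo=-2.4985 |R|=1.4985  x_hi=-0.3714 |R|=0.6286
  mid=-1.43499 |R|=0.43499 →hi
  mid=-1.96676 |R|=0.96676 →hi
  mid=-2.23264 |R|=1.23264 →lo
  mid=-2.09970 |R|=1.09970 →lo
  mid=-2.03323 |R|=1.03323 →lo
  mid=-1.99999 |R|=0.99999 →hi
  mid=-2.01661 |R|=1.01661 →lo
  mid=-2.00830 |R|=1.00830 →lo
  mid=-2.00415 |R|=1.00415 →lo
  mid=-2.00207 |R|=1.00207 →lo
  ...
  [-2.00012,-1.99999] ⇒ x*=-2.0000
So |R|<1 on (-2.0000, 0).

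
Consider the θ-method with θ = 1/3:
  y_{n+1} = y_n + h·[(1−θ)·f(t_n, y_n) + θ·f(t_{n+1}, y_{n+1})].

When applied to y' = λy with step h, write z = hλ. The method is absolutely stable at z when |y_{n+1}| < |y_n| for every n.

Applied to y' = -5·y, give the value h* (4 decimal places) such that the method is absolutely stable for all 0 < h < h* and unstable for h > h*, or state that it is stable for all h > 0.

(-6.0000,0); λ=-5 ⇒ h* = (6)/5 = 1.2000.

On y'=λy, z=hλ:
  y_{n+1} = y_n + z·[2/3·y_n + 1/3·y_{n+1}] ⇒ (1 − 1/3z)y_{n+1} = (1 + 2/3z)y_n
  Hence R(z) = (1 + 2/3z)/(1 − 1/3z).

Solve |R(x)|<1 on ℝ⁻.
x=-1.76: |R|=0.1092
R=−1: 1+2/3x = −1+1/3x ⇒ -1/3x=2 ⇒ x=2/(-1/3)=-6.0000
Confirm numerically:
  x=-4.270: |R|=0.76204 <1
  x=-3.594: |R|=0.63512 <1
  x=-3.066: |R|=0.51632 <1
  x=-3.015: |R|=0.50374 <1
  x=-6.397: |R|=1.04225 >1
  x=-6.197: |R|=1.02142 >1
  x=-6.091: |R|=1.01001 >1
So |R|<1 on (-6.0000, 0).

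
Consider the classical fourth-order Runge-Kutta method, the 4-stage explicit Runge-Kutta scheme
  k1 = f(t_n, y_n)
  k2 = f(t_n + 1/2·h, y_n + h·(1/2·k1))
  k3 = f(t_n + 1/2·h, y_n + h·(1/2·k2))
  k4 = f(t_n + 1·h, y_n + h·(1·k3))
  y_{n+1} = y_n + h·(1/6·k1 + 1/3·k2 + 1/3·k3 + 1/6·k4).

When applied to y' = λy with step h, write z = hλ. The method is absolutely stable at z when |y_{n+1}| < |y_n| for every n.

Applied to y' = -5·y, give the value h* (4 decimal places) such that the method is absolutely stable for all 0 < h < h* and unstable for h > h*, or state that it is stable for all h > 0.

(-2.7853,0); λ=-5 ⇒ h* = 0.5571.

Test eqn y'=λy, z=hλ:
  order 4, 4-stage ⇒ R(z)=1+z+z^2/2+z^3/6+z^4/24
  (e.g. R(-1.73)=0.27672, |R|=0.27672)

Boundary: |R(x)|=1, x<0.
x=-1.73: |R|=0.2767
|R(-2.83)|=1.0695 |R(-1.85)|=0.2940 |R(-1.3)|=0.2978
Bisect:
  x_lo=-3.2799 |R|=2.0403  x_hi=-0.1515 |R|=0.8594
  mid=-1.71572 |R|=0.27542 →hi
  mid=-2.49781 |R|=0.64630 →hi
  mid=-2.88886 |R|=1.16771 →lo
  mid=-2.69334 |R|=0.86998 →hi
  mid=-2.79110 |R|=1.00879 →lo
  mid=-2.74222 |R|=0.93697 →hi
  mid=-2.76666 |R|=0.97226 →hi
  ...
  [-2.78537,-2.78518] ⇒ x*=-2.7853
Stable set (-2.7853, 0).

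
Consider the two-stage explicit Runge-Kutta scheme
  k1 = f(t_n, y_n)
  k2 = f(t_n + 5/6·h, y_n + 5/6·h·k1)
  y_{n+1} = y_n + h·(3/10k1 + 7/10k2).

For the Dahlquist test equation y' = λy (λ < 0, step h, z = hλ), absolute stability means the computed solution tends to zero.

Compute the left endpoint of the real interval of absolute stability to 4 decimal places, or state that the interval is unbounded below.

Set f=λy, z=hλ:
  k1=λy_n ⇒ h·k1=z·y_n;  k2=λ(1+5/6z)y_n ⇒ h·k2=z(1+5/6z)y_n
  y_{n+1}/y_n = 1 + 3/10z + 7/10z(1+5/6z) = 1 + z + 7/12z²
  ⇒ R(z) = 1 + z + 7/12z².

Boundary: |R(x)|=1, x<0.
x=-1.3: |R|=0.6858
R=1: x+7/12x²=0 ⇒ x=−12/7=-1.7143; min R=1−1/(4·7/12)=0.5714>−1
Confirm numerically:
  x=-1.455: |R|=0.77993 <1
  x=-1.339: |R|=0.70687 <1
  x=-1.142: |R|=0.61876 <1
  x=-1.121: |R|=0.61204 <1
  x=-2.150: |R|=1.54646 >1
  x=-1.900: |R|=1.20583 >1
  x=-1.800: |R|=1.09000 >1
Interval (-1.7143, 0).

left endpoint -1.7143.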